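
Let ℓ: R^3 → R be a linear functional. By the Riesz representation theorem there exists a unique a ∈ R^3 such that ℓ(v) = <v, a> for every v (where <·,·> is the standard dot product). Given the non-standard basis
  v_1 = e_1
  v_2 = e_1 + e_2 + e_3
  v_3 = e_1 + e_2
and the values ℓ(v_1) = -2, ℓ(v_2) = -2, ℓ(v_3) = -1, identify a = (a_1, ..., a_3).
a = (-2, 1, -1)

Write a = (a_1, ..., a_3) in the standard basis. For each basis vector v_i, ℓ(v_i) = <v_i, a> is a linear equation in the a_j's. Collect the n equations into a matrix system V a = ℓ, where row i of V is v_i (expressed in the standard basis). Since V is invertible (lower-triangular with 1s on the diagonal, up to permutation), solve by back-substitution:
  V =
[[1, 0, 0],
 [1, 1, 1],
 [1, 1, 0]]
  V a = (-2, -2, -1)
Solving gives a = (-2, 1, -1).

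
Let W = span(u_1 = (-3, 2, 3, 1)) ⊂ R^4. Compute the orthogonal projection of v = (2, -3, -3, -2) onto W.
proj_W(v) = (3, -2, -3, -1)

Set up U = [u_1 | ... | u_1] ∈ R^(4×1). The projector onto W = col(U) is P = U (U^T U)^(-1) U^T.
Compute U^T U =
  [23],
and U^T v = (-23).
Solve U^T U · c = U^T v for the coefficients: c = (-1). The projection is proj_W(v) = U c.
Check: (v - proj_W(v)) · u_1 = 0  (should be 0).
Result: proj_W(v) = (3, -2, -3, -1).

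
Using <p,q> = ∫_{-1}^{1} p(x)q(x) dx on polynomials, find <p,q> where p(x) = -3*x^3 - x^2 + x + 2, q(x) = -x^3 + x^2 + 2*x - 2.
<p,q> = -222/35

Expand the product: p(x)·q(x) = 3*x^6 - 2*x^5 - 8*x^4 + 3*x^3 + 6*x^2 + 2*x - 4.
∫_{-1}^{1} of each monomial x^k gives [2/(k+1) if k even, 0 if k odd]. Integrating term-by-term (or equivalently evaluating the antiderivative F(x) = 3*x^7/7 - x^6/3 - 8*x^5/5 + 3*x^4/4 + 2*x^3 + x^2 - 4*x at the endpoints):
  F(1) − F(−1) = -737/420 − (1927/420) = -222/35.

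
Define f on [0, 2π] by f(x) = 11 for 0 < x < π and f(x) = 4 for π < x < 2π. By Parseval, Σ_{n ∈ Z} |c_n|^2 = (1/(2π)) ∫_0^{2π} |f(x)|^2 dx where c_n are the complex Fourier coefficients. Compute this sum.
Σ |c_n|^2 = 137/2

Parseval equates the L^2 energy of f (normalised by 1/(2π)) with the ℓ^2 sum of its Fourier coefficients: (1/(2π)) ∫_0^{2π} |f|^2 = Σ |c_n|^2.
Compute the left side: (1/(2π)) [∫_0^π 11^2 dx + ∫_π^{2π} 4^2 dx] = (1/(2π)) · (121π + 16π) = (121 + 16)/2 = 137/2.
So Σ_{n ∈ Z} |c_n|^2 = 137/2.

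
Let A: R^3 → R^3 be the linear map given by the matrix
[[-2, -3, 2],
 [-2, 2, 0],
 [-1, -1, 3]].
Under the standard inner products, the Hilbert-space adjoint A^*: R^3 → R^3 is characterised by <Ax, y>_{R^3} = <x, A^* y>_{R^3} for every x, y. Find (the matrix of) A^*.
A^* = A^T =
[[-2, -2, -1],
 [-3, 2, -1],
 [2, 0, 3]]

For real matrices with standard dot products, the defining identity <Ax, y> = <x, A^* y> gives (Ax)^T y = x^T (A^*) y, i.e. x^T A^T y = x^T (A^*) y. Since this holds for all x, y, we must have A^* = A^T. Therefore
A^* =
[[-2, -2, -1],
 [-3, 2, -1],
 [2, 0, 3]].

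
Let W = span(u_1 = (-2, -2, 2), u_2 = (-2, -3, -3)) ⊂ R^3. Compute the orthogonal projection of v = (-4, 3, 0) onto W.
proj_W(v) = (-7/31, -9/62, 39/62)

Set up U = [u_1 | ... | u_2] ∈ R^(3×2). The projector onto W = col(U) is P = U (U^T U)^(-1) U^T.
Compute U^T U =
  [12, 4]
  [4, 22],
and U^T v = (2, -1).
Solve U^T U · c = U^T v for the coefficients: c = (6/31, -5/62). The projection is proj_W(v) = U c.
Check: (v - proj_W(v)) · u_1 = 0  (should be 0).
Check: (v - proj_W(v)) · u_2 = 0  (should be 0).
Result: proj_W(v) = (-7/31, -9/62, 39/62).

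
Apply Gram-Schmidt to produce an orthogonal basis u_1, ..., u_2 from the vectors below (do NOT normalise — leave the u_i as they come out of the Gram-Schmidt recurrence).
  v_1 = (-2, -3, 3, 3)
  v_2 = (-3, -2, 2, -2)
Orthogonal basis:
  u_1 = (-2, -3, 3, 3)
  u_2 = (-69/31, -26/31, 26/31, -98/31)

Apply the Gram-Schmidt recurrence
  u_1 = v_1
  u_i = v_i − Σ_{j<i} ((v_i · u_j) / (u_j · u_j)) · u_j.

Step by step this gives:
  u_1 = (-2, -3, 3, 3)
  u_2 = (-69/31, -26/31, 26/31, -98/31)

Orthogonality check:
  u_2 · u_1 = 0 (should be 0)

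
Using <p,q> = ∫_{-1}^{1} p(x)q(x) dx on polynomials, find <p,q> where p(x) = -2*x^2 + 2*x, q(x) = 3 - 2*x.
<p,q> = -20/3

Expand the product: p(x)·q(x) = 4*x^3 - 10*x^2 + 6*x.
∫_{-1}^{1} of each monomial x^k gives [2/(k+1) if k even, 0 if k odd]. Integrating term-by-term (or equivalently evaluating the antiderivative F(x) = x^4 - 10*x^3/3 + 3*x^2 at the endpoints):
  F(1) − F(−1) = 2/3 − (22/3) = -20/3.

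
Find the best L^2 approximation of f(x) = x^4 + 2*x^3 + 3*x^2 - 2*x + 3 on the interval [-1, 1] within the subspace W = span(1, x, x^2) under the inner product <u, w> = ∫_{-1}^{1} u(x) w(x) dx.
g(x) = 27*x^2/7 - 4*x/5 + 102/35

The best approximation g ∈ W is the orthogonal projection of f onto W. Writing g = a_0 + a_1 x + a_2 x^2, the coefficients solve the normal equations G · a = b where
  G_{ij} = <φ_i, φ_j> and b_i = <f, φ_i>, with φ_0 = 1, φ_1 = x, φ_2 = x^2.
G =
  [2, 0, 2/3]
  [0, 2/3, 0]
  [2/3, 0, 2/5],
b = (42/5, -8/15, 122/35).
Solving gives a_0 = 102/35, a_1 = -4/5, a_2 = 27/7, so
  g(x) = 27*x^2/7 - 4*x/5 + 102/35.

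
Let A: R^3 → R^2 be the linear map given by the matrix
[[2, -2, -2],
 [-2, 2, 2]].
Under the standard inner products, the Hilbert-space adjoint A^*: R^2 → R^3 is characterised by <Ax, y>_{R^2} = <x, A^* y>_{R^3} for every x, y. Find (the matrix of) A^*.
A^* = A^T =
[[2, -2],
 [-2, 2],
 [-2, 2]]

For real matrices with standard dot products, the defining identity <Ax, y> = <x, A^* y> gives (Ax)^T y = x^T (A^*) y, i.e. x^T A^T y = x^T (A^*) y. Since this holds for all x, y, we must have A^* = A^T. Therefore
A^* =
[[2, -2],
 [-2, 2],
 [-2, 2]].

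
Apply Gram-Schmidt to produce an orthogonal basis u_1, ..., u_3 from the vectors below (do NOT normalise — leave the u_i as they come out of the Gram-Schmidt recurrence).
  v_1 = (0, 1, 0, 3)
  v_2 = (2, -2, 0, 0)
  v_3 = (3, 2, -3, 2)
Orthogonal basis:
  u_1 = (0, 1, 0, 3)
  u_2 = (2, -9/5, 0, 3/5)
  u_3 = (39/19, 39/19, -3, -13/19)

Apply the Gram-Schmidt recurrence
  u_1 = v_1
  u_i = v_i − Σ_{j<i} ((v_i · u_j) / (u_j · u_j)) · u_j.

Step by step this gives:
  u_1 = (0, 1, 0, 3)
  u_2 = (2, -9/5, 0, 3/5)
  u_3 = (39/19, 39/19, -3, -13/19)

Orthogonality check:
  u_2 · u_1 = 0 (should be 0)
  u_3 · u_1 = 0 (should be 0)
  u_3 · u_2 = 0 (should be 0)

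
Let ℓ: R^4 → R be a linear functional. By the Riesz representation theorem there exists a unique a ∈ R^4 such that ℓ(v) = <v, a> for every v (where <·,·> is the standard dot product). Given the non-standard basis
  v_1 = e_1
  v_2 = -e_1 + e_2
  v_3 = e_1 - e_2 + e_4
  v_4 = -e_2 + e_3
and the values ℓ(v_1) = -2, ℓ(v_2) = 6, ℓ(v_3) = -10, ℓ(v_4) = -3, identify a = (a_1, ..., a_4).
a = (-2, 4, 1, -4)

Write a = (a_1, ..., a_4) in the standard basis. For each basis vector v_i, ℓ(v_i) = <v_i, a> is a linear equation in the a_j's. Collect the n equations into a matrix system V a = ℓ, where row i of V is v_i (expressed in the standard basis). Since V is invertible (lower-triangular with 1s on the diagonal, up to permutation), solve by back-substitution:
  V =
[[1, 0, 0, 0],
 [-1, 1, 0, 0],
 [1, -1, 0, 1],
 [0, -1, 1, 0]]
  V a = (-2, 6, -10, -3)
Solving gives a = (-2, 4, 1, -4).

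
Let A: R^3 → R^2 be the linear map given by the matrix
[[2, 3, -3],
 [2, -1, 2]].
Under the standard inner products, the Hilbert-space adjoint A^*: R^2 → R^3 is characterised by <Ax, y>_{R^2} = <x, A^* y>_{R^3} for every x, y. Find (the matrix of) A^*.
A^* = A^T =
[[2, 2],
 [3, -1],
 [-3, 2]]

For real matrices with standard dot products, the defining identity <Ax, y> = <x, A^* y> gives (Ax)^T y = x^T (A^*) y, i.e. x^T A^T y = x^T (A^*) y. Since this holds for all x, y, we must have A^* = A^T. Therefore
A^* =
[[2, 2],
 [3, -1],
 [-3, 2]].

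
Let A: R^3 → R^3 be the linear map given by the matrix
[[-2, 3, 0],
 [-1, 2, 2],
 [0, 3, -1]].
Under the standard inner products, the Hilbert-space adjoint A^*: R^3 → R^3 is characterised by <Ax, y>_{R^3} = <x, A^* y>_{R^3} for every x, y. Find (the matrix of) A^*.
A^* = A^T =
[[-2, -1, 0],
 [3, 2, 3],
 [0, 2, -1]]

For real matrices with standard dot products, the defining identity <Ax, y> = <x, A^* y> gives (Ax)^T y = x^T (A^*) y, i.e. x^T A^T y = x^T (A^*) y. Since this holds for all x, y, we must have A^* = A^T. Therefore
A^* =
[[-2, -1, 0],
 [3, 2, 3],
 [0, 2, -1]].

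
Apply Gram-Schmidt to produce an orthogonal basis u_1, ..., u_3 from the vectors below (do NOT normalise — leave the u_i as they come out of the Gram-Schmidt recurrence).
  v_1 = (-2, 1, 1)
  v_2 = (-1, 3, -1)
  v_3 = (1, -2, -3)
Orthogonal basis:
  u_1 = (-2, 1, 1)
  u_2 = (1/3, 7/3, -5/3)
  u_3 = (-34/25, -51/50, -17/10)

Apply the Gram-Schmidt recurrence
  u_1 = v_1
  u_i = v_i − Σ_{j<i} ((v_i · u_j) / (u_j · u_j)) · u_j.

Step by step this gives:
  u_1 = (-2, 1, 1)
  u_2 = (1/3, 7/3, -5/3)
  u_3 = (-34/25, -51/50, -17/10)

Orthogonality check:
  u_2 · u_1 = 0 (should be 0)
  u_3 · u_1 = 0 (should be 0)
  u_3 · u_2 = 0 (should be 0)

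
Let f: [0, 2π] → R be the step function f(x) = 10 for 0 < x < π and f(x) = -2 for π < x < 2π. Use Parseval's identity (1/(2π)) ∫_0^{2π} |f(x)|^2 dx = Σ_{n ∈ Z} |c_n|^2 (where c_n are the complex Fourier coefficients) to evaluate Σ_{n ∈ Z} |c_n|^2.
Σ |c_n|^2 = 52

Parseval equates the L^2 energy of f (normalised by 1/(2π)) with the ℓ^2 sum of its Fourier coefficients: (1/(2π)) ∫_0^{2π} |f|^2 = Σ |c_n|^2.
Compute the left side: (1/(2π)) [∫_0^π 10^2 dx + ∫_π^{2π} (-2)^2 dx] = (1/(2π)) · (100π + 4π) = (100 + 4)/2 = 52.
So Σ_{n ∈ Z} |c_n|^2 = 52.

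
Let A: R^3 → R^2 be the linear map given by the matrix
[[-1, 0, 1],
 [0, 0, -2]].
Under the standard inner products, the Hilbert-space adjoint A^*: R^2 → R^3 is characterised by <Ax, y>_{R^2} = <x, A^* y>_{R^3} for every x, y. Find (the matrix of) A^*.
A^* = A^T =
[[-1, 0],
 [0, 0],
 [1, -2]]

For real matrices with standard dot products, the defining identity <Ax, y> = <x, A^* y> gives (Ax)^T y = x^T (A^*) y, i.e. x^T A^T y = x^T (A^*) y. Since this holds for all x, y, we must have A^* = A^T. Therefore
A^* =
[[-1, 0],
 [0, 0],
 [1, -2]].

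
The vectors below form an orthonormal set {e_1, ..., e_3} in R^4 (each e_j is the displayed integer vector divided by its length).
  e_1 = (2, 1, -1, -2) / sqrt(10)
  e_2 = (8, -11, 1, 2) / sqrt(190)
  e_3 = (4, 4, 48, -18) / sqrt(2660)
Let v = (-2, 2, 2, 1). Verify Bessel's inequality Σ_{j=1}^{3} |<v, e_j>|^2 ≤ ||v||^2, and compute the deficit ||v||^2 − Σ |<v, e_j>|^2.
Σ |<v, e_j>|^2 = 419/35; ||v||^2 = 13; deficit = 36/35

Write each e_j = u_j / sqrt(<u_j, u_j>) where u_j is the displayed integer vector. Then <v, e_j> = <v, u_j> / sqrt(<u_j, u_j>), so |<v, e_j>|^2 = <v, u_j>^2 / <u_j, u_j>.
Coefficients: <v, e_1> = -6/sqrt(10), <v, e_2> = -34/sqrt(190), <v, e_3> = 78/sqrt(2660).
Square and sum: Σ |<v, e_j>|^2 = 419/35.
Compute ||v||^2 = v·v = 13.
Deficit = 13 − 419/35 = 36/35 ≥ 0, confirming Bessel's inequality. (The deficit equals ||v − Σ <v,e_j> e_j||^2, the squared distance from v to span{e_j}.)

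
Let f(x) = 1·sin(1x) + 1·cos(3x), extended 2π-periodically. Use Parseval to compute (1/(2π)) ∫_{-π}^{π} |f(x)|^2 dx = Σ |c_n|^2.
Σ |c_n|^2 = 1

Expand |f|^2 and use orthogonality of {sin(nx), cos(mx)} on [-π, π]:
  ∫_{-π}^{π} sin(nx)^2 dx = π, ∫ cos(mx)^2 dx = π, and cross terms integrate to 0.
So ∫_{-π}^{π} f(x)^2 dx = 1^2 · π + 1^2 · π = (1 + 1)π.
Divide by 2π: (1 + 1)/2 = 1.
By Parseval, this equals Σ |c_n|^2.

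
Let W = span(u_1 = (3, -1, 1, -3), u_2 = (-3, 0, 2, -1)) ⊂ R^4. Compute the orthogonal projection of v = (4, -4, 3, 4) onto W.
proj_W(v) = (115/44, -29/132, -13/12, -1/132)

Set up U = [u_1 | ... | u_2] ∈ R^(4×2). The projector onto W = col(U) is P = U (U^T U)^(-1) U^T.
Compute U^T U =
  [20, -4]
  [-4, 14],
and U^T v = (7, -10).
Solve U^T U · c = U^T v for the coefficients: c = (29/132, -43/66). The projection is proj_W(v) = U c.
Check: (v - proj_W(v)) · u_1 = 0  (should be 0).
Check: (v - proj_W(v)) · u_2 = 0  (should be 0).
Result: proj_W(v) = (115/44, -29/132, -13/12, -1/132).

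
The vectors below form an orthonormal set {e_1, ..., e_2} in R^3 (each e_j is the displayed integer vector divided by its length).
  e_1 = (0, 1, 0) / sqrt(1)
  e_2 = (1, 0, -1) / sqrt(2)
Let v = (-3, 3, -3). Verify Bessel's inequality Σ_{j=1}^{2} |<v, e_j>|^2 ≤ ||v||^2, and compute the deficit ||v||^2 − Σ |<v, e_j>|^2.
Σ |<v, e_j>|^2 = 9; ||v||^2 = 27; deficit = 18

Write each e_j = u_j / sqrt(<u_j, u_j>) where u_j is the displayed integer vector. Then <v, e_j> = <v, u_j> / sqrt(<u_j, u_j>), so |<v, e_j>|^2 = <v, u_j>^2 / <u_j, u_j>.
Coefficients: <v, e_1> = 3/sqrt(1), <v, e_2> = 0/sqrt(2).
Square and sum: Σ |<v, e_j>|^2 = 9.
Compute ||v||^2 = v·v = 27.
Deficit = 27 − 9 = 18 ≥ 0, confirming Bessel's inequality. (The deficit equals ||v − Σ <v,e_j> e_j||^2, the squared distance from v to span{e_j}.)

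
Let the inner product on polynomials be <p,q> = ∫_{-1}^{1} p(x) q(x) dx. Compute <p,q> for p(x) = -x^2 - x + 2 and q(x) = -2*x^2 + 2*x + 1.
<p,q> = 2/15

Expand the product: p(x)·q(x) = 2*x^4 - 7*x^2 + 3*x + 2.
∫_{-1}^{1} of each monomial x^k gives [2/(k+1) if k even, 0 if k odd]. Integrating term-by-term (or equivalently evaluating the antiderivative F(x) = 2*x^5/5 - 7*x^3/3 + 3*x^2/2 + 2*x at the endpoints):
  F(1) − F(−1) = 47/30 − (43/30) = 2/15.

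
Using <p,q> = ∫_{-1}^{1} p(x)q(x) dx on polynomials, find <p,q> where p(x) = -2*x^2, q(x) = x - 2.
<p,q> = 8/3

Expand the product: p(x)·q(x) = -2*x^3 + 4*x^2.
∫_{-1}^{1} of each monomial x^k gives [2/(k+1) if k even, 0 if k odd]. Integrating term-by-term (or equivalently evaluating the antiderivative F(x) = -x^4/2 + 4*x^3/3 at the endpoints):
  F(1) − F(−1) = 5/6 − (-11/6) = 8/3.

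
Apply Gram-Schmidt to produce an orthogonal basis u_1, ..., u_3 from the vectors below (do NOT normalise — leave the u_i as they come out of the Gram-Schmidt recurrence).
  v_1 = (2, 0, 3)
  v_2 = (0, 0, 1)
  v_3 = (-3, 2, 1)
Orthogonal basis:
  u_1 = (2, 0, 3)
  u_2 = (-6/13, 0, 4/13)
  u_3 = (0, 2, 0)

Apply the Gram-Schmidt recurrence
  u_1 = v_1
  u_i = v_i − Σ_{j<i} ((v_i · u_j) / (u_j · u_j)) · u_j.

Step by step this gives:
  u_1 = (2, 0, 3)
  u_2 = (-6/13, 0, 4/13)
  u_3 = (0, 2, 0)

Orthogonality check:
  u_2 · u_1 = 0 (should be 0)
  u_3 · u_1 = 0 (should be 0)
  u_3 · u_2 = 0 (should be 0)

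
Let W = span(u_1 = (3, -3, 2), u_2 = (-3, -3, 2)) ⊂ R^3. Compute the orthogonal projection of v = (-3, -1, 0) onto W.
proj_W(v) = (-3, -9/13, 6/13)

Set up U = [u_1 | ... | u_2] ∈ R^(3×2). The projector onto W = col(U) is P = U (U^T U)^(-1) U^T.
Compute U^T U =
  [22, 4]
  [4, 22],
and U^T v = (-6, 12).
Solve U^T U · c = U^T v for the coefficients: c = (-5/13, 8/13). The projection is proj_W(v) = U c.
Check: (v - proj_W(v)) · u_1 = 0  (should be 0).
Check: (v - proj_W(v)) · u_2 = 0  (should be 0).
Result: proj_W(v) = (-3, -9/13, 6/13).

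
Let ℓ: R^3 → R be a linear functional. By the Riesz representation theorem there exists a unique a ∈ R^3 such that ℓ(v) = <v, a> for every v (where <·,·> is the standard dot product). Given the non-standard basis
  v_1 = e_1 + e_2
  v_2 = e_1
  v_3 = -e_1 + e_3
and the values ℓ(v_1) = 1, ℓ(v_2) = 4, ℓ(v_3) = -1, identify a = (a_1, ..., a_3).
a = (4, -3, 3)

Write a = (a_1, ..., a_3) in the standard basis. For each basis vector v_i, ℓ(v_i) = <v_i, a> is a linear equation in the a_j's. Collect the n equations into a matrix system V a = ℓ, where row i of V is v_i (expressed in the standard basis). Since V is invertible (lower-triangular with 1s on the diagonal, up to permutation), solve by back-substitution:
  V =
[[1, 1, 0],
 [1, 0, 0],
 [-1, 0, 1]]
  V a = (1, 4, -1)
Solving gives a = (4, -3, 3).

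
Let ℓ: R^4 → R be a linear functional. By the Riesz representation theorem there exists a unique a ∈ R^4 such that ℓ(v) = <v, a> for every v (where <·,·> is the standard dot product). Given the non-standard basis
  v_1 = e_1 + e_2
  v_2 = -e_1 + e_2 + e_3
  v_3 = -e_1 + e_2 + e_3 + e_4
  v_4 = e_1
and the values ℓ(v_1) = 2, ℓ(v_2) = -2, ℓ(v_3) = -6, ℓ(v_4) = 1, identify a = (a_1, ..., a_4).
a = (1, 1, -2, -4)

Write a = (a_1, ..., a_4) in the standard basis. For each basis vector v_i, ℓ(v_i) = <v_i, a> is a linear equation in the a_j's. Collect the n equations into a matrix system V a = ℓ, where row i of V is v_i (expressed in the standard basis). Since V is invertible (lower-triangular with 1s on the diagonal, up to permutation), solve by back-substitution:
  V =
[[1, 1, 0, 0],
 [-1, 1, 1, 0],
 [-1, 1, 1, 1],
 [1, 0, 0, 0]]
  V a = (2, -2, -6, 1)
Solving gives a = (1, 1, -2, -4).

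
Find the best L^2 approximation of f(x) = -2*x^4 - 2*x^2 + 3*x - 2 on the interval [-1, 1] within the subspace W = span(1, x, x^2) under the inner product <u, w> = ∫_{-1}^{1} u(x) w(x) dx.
g(x) = -26*x^2/7 + 3*x - 64/35

The best approximation g ∈ W is the orthogonal projection of f onto W. Writing g = a_0 + a_1 x + a_2 x^2, the coefficients solve the normal equations G · a = b where
  G_{ij} = <φ_i, φ_j> and b_i = <f, φ_i>, with φ_0 = 1, φ_1 = x, φ_2 = x^2.
G =
  [2, 0, 2/3]
  [0, 2/3, 0]
  [2/3, 0, 2/5],
b = (-92/15, 2, -284/105).
Solving gives a_0 = -64/35, a_1 = 3, a_2 = -26/7, so
  g(x) = -26*x^2/7 + 3*x - 64/35.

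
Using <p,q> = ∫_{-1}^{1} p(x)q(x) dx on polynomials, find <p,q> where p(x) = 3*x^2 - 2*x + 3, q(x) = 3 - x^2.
<p,q> = 104/5

Expand the product: p(x)·q(x) = -3*x^4 + 2*x^3 + 6*x^2 - 6*x + 9.
∫_{-1}^{1} of each monomial x^k gives [2/(k+1) if k even, 0 if k odd]. Integrating term-by-term (or equivalently evaluating the antiderivative F(x) = -3*x^5/5 + x^4/2 + 2*x^3 - 3*x^2 + 9*x at the endpoints):
  F(1) − F(−1) = 79/10 − (-129/10) = 104/5.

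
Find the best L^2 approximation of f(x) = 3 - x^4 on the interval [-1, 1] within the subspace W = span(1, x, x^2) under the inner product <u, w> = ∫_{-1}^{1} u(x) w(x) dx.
g(x) = 108/35 - 6*x^2/7

The best approximation g ∈ W is the orthogonal projection of f onto W. Writing g = a_0 + a_1 x + a_2 x^2, the coefficients solve the normal equations G · a = b where
  G_{ij} = <φ_i, φ_j> and b_i = <f, φ_i>, with φ_0 = 1, φ_1 = x, φ_2 = x^2.
G =
  [2, 0, 2/3]
  [0, 2/3, 0]
  [2/3, 0, 2/5],
b = (28/5, 0, 12/7).
Solving gives a_0 = 108/35, a_1 = 0, a_2 = -6/7, so
  g(x) = 108/35 - 6*x^2/7.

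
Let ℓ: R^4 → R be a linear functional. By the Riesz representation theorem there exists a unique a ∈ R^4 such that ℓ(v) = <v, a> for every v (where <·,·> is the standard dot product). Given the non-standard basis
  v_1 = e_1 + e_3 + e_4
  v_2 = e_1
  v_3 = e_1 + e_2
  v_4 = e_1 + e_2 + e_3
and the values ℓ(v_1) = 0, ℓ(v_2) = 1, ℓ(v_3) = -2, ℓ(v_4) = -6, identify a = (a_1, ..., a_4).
a = (1, -3, -4, 3)

Write a = (a_1, ..., a_4) in the standard basis. For each basis vector v_i, ℓ(v_i) = <v_i, a> is a linear equation in the a_j's. Collect the n equations into a matrix system V a = ℓ, where row i of V is v_i (expressed in the standard basis). Since V is invertible (lower-triangular with 1s on the diagonal, up to permutation), solve by back-substitution:
  V =
[[1, 0, 1, 1],
 [1, 0, 0, 0],
 [1, 1, 0, 0],
 [1, 1, 1, 0]]
  V a = (0, 1, -2, -6)
Solving gives a = (1, -3, -4, 3).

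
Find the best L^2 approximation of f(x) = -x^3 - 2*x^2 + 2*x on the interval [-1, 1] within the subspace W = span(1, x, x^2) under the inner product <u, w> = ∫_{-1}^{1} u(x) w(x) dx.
g(x) = -2*x^2 + 7*x/5

The best approximation g ∈ W is the orthogonal projection of f onto W. Writing g = a_0 + a_1 x + a_2 x^2, the coefficients solve the normal equations G · a = b where
  G_{ij} = <φ_i, φ_j> and b_i = <f, φ_i>, with φ_0 = 1, φ_1 = x, φ_2 = x^2.
G =
  [2, 0, 2/3]
  [0, 2/3, 0]
  [2/3, 0, 2/5],
b = (-4/3, 14/15, -4/5).
Solving gives a_0 = 0, a_1 = 7/5, a_2 = -2, so
  g(x) = -2*x^2 + 7*x/5.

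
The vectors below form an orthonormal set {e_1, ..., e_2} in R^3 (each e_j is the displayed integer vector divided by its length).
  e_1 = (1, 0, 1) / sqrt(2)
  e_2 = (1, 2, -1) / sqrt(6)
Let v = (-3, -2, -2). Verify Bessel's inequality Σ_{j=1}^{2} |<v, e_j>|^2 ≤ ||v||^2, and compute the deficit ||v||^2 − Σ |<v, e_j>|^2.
Σ |<v, e_j>|^2 = 50/3; ||v||^2 = 17; deficit = 1/3

Write each e_j = u_j / sqrt(<u_j, u_j>) where u_j is the displayed integer vector. Then <v, e_j> = <v, u_j> / sqrt(<u_j, u_j>), so |<v, e_j>|^2 = <v, u_j>^2 / <u_j, u_j>.
Coefficients: <v, e_1> = -5/sqrt(2), <v, e_2> = -5/sqrt(6).
Square and sum: Σ |<v, e_j>|^2 = 50/3.
Compute ||v||^2 = v·v = 17.
Deficit = 17 − 50/3 = 1/3 ≥ 0, confirming Bessel's inequality. (The deficit equals ||v − Σ <v,e_j> e_j||^2, the squared distance from v to span{e_j}.)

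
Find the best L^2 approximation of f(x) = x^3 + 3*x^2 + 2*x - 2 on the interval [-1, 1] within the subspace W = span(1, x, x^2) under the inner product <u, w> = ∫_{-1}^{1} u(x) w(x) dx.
g(x) = 3*x^2 + 13*x/5 - 2

The best approximation g ∈ W is the orthogonal projection of f onto W. Writing g = a_0 + a_1 x + a_2 x^2, the coefficients solve the normal equations G · a = b where
  G_{ij} = <φ_i, φ_j> and b_i = <f, φ_i>, with φ_0 = 1, φ_1 = x, φ_2 = x^2.
G =
  [2, 0, 2/3]
  [0, 2/3, 0]
  [2/3, 0, 2/5],
b = (-2, 26/15, -2/15).
Solving gives a_0 = -2, a_1 = 13/5, a_2 = 3, so
  g(x) = 3*x^2 + 13*x/5 - 2.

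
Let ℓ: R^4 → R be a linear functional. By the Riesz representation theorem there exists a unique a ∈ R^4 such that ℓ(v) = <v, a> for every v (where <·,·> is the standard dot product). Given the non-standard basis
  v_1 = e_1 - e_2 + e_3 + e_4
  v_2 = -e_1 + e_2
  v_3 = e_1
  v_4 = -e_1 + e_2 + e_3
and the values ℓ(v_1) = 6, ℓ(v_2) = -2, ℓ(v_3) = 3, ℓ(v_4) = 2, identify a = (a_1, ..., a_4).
a = (3, 1, 4, 0)

Write a = (a_1, ..., a_4) in the standard basis. For each basis vector v_i, ℓ(v_i) = <v_i, a> is a linear equation in the a_j's. Collect the n equations into a matrix system V a = ℓ, where row i of V is v_i (expressed in the standard basis). Since V is invertible (lower-triangular with 1s on the diagonal, up to permutation), solve by back-substitution:
  V =
[[1, -1, 1, 1],
 [-1, 1, 0, 0],
 [1, 0, 0, 0],
 [-1, 1, 1, 0]]
  V a = (6, -2, 3, 2)
Solving gives a = (3, 1, 4, 0).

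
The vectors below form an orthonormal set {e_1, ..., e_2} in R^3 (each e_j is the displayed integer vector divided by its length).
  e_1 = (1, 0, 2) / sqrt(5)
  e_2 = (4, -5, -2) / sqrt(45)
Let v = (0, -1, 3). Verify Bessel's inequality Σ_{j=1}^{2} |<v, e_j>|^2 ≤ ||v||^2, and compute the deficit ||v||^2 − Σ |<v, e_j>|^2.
Σ |<v, e_j>|^2 = 65/9; ||v||^2 = 10; deficit = 25/9

Write each e_j = u_j / sqrt(<u_j, u_j>) where u_j is the displayed integer vector. Then <v, e_j> = <v, u_j> / sqrt(<u_j, u_j>), so |<v, e_j>|^2 = <v, u_j>^2 / <u_j, u_j>.
Coefficients: <v, e_1> = 6/sqrt(5), <v, e_2> = -1/sqrt(45).
Square and sum: Σ |<v, e_j>|^2 = 65/9.
Compute ||v||^2 = v·v = 10.
Deficit = 10 − 65/9 = 25/9 ≥ 0, confirming Bessel's inequality. (The deficit equals ||v − Σ <v,e_j> e_j||^2, the squared distance from v to span{e_j}.)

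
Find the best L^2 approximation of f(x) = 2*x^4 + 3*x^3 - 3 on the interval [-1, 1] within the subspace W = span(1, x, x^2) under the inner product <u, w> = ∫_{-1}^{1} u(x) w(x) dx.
g(x) = 12*x^2/7 + 9*x/5 - 111/35

The best approximation g ∈ W is the orthogonal projection of f onto W. Writing g = a_0 + a_1 x + a_2 x^2, the coefficients solve the normal equations G · a = b where
  G_{ij} = <φ_i, φ_j> and b_i = <f, φ_i>, with φ_0 = 1, φ_1 = x, φ_2 = x^2.
G =
  [2, 0, 2/3]
  [0, 2/3, 0]
  [2/3, 0, 2/5],
b = (-26/5, 6/5, -10/7).
Solving gives a_0 = -111/35, a_1 = 9/5, a_2 = 12/7, so
  g(x) = 12*x^2/7 + 9*x/5 - 111/35.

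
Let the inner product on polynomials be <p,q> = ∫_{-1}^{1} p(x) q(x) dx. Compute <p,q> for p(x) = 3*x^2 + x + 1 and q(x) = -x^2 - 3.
<p,q> = -208/15

Expand the product: p(x)·q(x) = -3*x^4 - x^3 - 10*x^2 - 3*x - 3.
∫_{-1}^{1} of each monomial x^k gives [2/(k+1) if k even, 0 if k odd]. Integrating term-by-term (or equivalently evaluating the antiderivative F(x) = -3*x^5/5 - x^4/4 - 10*x^3/3 - 3*x^2/2 - 3*x at the endpoints):
  F(1) − F(−1) = -521/60 − (311/60) = -208/15.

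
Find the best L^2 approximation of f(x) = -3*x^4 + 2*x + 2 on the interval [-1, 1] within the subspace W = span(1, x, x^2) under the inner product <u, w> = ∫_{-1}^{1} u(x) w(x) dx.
g(x) = -18*x^2/7 + 2*x + 79/35

The best approximation g ∈ W is the orthogonal projection of f onto W. Writing g = a_0 + a_1 x + a_2 x^2, the coefficients solve the normal equations G · a = b where
  G_{ij} = <φ_i, φ_j> and b_i = <f, φ_i>, with φ_0 = 1, φ_1 = x, φ_2 = x^2.
G =
  [2, 0, 2/3]
  [0, 2/3, 0]
  [2/3, 0, 2/5],
b = (14/5, 4/3, 10/21).
Solving gives a_0 = 79/35, a_1 = 2, a_2 = -18/7, so
  g(x) = -18*x^2/7 + 2*x + 79/35.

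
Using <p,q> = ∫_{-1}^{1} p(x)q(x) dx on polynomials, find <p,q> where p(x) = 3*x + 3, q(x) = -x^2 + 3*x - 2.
<p,q> = -8

Expand the product: p(x)·q(x) = -3*x^3 + 6*x^2 + 3*x - 6.
∫_{-1}^{1} of each monomial x^k gives [2/(k+1) if k even, 0 if k odd]. Integrating term-by-term (or equivalently evaluating the antiderivative F(x) = -3*x^4/4 + 2*x^3 + 3*x^2/2 - 6*x at the endpoints):
  F(1) − F(−1) = -13/4 − (19/4) = -8.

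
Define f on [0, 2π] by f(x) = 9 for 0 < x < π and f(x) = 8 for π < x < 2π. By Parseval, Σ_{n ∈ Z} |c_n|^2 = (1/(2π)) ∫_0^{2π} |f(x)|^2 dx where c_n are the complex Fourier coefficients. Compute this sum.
Σ |c_n|^2 = 145/2

Parseval equates the L^2 energy of f (normalised by 1/(2π)) with the ℓ^2 sum of its Fourier coefficients: (1/(2π)) ∫_0^{2π} |f|^2 = Σ |c_n|^2.
Compute the left side: (1/(2π)) [∫_0^π 9^2 dx + ∫_π^{2π} 8^2 dx] = (1/(2π)) · (81π + 64π) = (81 + 64)/2 = 145/2.
So Σ_{n ∈ Z} |c_n|^2 = 145/2.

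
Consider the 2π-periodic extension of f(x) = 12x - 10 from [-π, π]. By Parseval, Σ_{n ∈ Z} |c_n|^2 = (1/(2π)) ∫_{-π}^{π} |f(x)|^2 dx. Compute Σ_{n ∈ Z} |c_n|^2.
Σ |c_n|^2 = 48π^2 + 100

Expand and integrate term by term over [-π, π]:
  ∫ (12x)^2 dx = 144·(2π^3/3); ∫ 2·12·(-10)·x dx = 0 (odd integrand); ∫ (-10)^2 dx = 100·2π.
So (1/(2π)) ∫_{-π}^{π} (12x - 10)^2 dx = 144π^2/3 + 100 = 48π^2 + 100.
Parseval ⇒ Σ |c_n|^2 = 48π^2 + 100.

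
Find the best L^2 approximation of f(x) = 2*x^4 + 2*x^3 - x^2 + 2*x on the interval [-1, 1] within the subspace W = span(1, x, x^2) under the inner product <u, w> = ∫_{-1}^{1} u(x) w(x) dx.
g(x) = 5*x^2/7 + 16*x/5 - 6/35

The best approximation g ∈ W is the orthogonal projection of f onto W. Writing g = a_0 + a_1 x + a_2 x^2, the coefficients solve the normal equations G · a = b where
  G_{ij} = <φ_i, φ_j> and b_i = <f, φ_i>, with φ_0 = 1, φ_1 = x, φ_2 = x^2.
G =
  [2, 0, 2/3]
  [0, 2/3, 0]
  [2/3, 0, 2/5],
b = (2/15, 32/15, 6/35).
Solving gives a_0 = -6/35, a_1 = 16/5, a_2 = 5/7, so
  g(x) = 5*x^2/7 + 16*x/5 - 6/35.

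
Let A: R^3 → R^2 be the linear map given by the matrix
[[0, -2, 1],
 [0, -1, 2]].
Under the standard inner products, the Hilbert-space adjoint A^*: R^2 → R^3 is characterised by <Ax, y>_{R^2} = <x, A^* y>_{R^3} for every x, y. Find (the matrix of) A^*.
A^* = A^T =
[[0, 0],
 [-2, -1],
 [1, 2]]

For real matrices with standard dot products, the defining identity <Ax, y> = <x, A^* y> gives (Ax)^T y = x^T (A^*) y, i.e. x^T A^T y = x^T (A^*) y. Since this holds for all x, y, we must have A^* = A^T. Therefore
A^* =
[[0, 0],
 [-2, -1],
 [1, 2]].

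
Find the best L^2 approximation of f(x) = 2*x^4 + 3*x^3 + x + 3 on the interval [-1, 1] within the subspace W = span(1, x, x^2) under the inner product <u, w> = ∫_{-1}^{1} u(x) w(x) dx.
g(x) = 12*x^2/7 + 14*x/5 + 99/35

The best approximation g ∈ W is the orthogonal projection of f onto W. Writing g = a_0 + a_1 x + a_2 x^2, the coefficients solve the normal equations G · a = b where
  G_{ij} = <φ_i, φ_j> and b_i = <f, φ_i>, with φ_0 = 1, φ_1 = x, φ_2 = x^2.
G =
  [2, 0, 2/3]
  [0, 2/3, 0]
  [2/3, 0, 2/5],
b = (34/5, 28/15, 18/7).
Solving gives a_0 = 99/35, a_1 = 14/5, a_2 = 12/7, so
  g(x) = 12*x^2/7 + 14*x/5 + 99/35.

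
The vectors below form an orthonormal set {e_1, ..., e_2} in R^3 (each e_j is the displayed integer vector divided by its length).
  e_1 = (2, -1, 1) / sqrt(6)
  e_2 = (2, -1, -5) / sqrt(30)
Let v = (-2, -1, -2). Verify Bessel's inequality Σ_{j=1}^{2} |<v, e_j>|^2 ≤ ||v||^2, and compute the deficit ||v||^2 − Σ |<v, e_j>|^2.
Σ |<v, e_j>|^2 = 29/5; ||v||^2 = 9; deficit = 16/5

Write each e_j = u_j / sqrt(<u_j, u_j>) where u_j is the displayed integer vector. Then <v, e_j> = <v, u_j> / sqrt(<u_j, u_j>), so |<v, e_j>|^2 = <v, u_j>^2 / <u_j, u_j>.
Coefficients: <v, e_1> = -5/sqrt(6), <v, e_2> = 7/sqrt(30).
Square and sum: Σ |<v, e_j>|^2 = 29/5.
Compute ||v||^2 = v·v = 9.
Deficit = 9 − 29/5 = 16/5 ≥ 0, confirming Bessel's inequality. (The deficit equals ||v − Σ <v,e_j> e_j||^2, the squared distance from v to span{e_j}.)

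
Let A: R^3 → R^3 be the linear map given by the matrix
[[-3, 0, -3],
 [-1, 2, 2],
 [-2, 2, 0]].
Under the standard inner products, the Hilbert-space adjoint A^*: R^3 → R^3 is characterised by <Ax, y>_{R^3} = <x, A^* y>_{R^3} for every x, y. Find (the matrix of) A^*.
A^* = A^T =
[[-3, -1, -2],
 [0, 2, 2],
 [-3, 2, 0]]

For real matrices with standard dot products, the defining identity <Ax, y> = <x, A^* y> gives (Ax)^T y = x^T (A^*) y, i.e. x^T A^T y = x^T (A^*) y. Since this holds for all x, y, we must have A^* = A^T. Therefore
A^* =
[[-3, -1, -2],
 [0, 2, 2],
 [-3, 2, 0]].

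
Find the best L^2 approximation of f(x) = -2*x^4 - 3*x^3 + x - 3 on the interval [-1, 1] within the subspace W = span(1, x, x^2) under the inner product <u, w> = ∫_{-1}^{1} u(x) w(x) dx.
g(x) = -12*x^2/7 - 4*x/5 - 99/35

The best approximation g ∈ W is the orthogonal projection of f onto W. Writing g = a_0 + a_1 x + a_2 x^2, the coefficients solve the normal equations G · a = b where
  G_{ij} = <φ_i, φ_j> and b_i = <f, φ_i>, with φ_0 = 1, φ_1 = x, φ_2 = x^2.
G =
  [2, 0, 2/3]
  [0, 2/3, 0]
  [2/3, 0, 2/5],
b = (-34/5, -8/15, -18/7).
Solving gives a_0 = -99/35, a_1 = -4/5, a_2 = -12/7, so
  g(x) = -12*x^2/7 - 4*x/5 - 99/35.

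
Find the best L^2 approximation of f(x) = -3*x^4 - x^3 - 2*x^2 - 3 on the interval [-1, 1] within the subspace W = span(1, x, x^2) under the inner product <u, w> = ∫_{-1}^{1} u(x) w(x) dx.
g(x) = -32*x^2/7 - 3*x/5 - 96/35

The best approximation g ∈ W is the orthogonal projection of f onto W. Writing g = a_0 + a_1 x + a_2 x^2, the coefficients solve the normal equations G · a = b where
  G_{ij} = <φ_i, φ_j> and b_i = <f, φ_i>, with φ_0 = 1, φ_1 = x, φ_2 = x^2.
G =
  [2, 0, 2/3]
  [0, 2/3, 0]
  [2/3, 0, 2/5],
b = (-128/15, -2/5, -128/35).
Solving gives a_0 = -96/35, a_1 = -3/5, a_2 = -32/7, so
  g(x) = -32*x^2/7 - 3*x/5 - 96/35.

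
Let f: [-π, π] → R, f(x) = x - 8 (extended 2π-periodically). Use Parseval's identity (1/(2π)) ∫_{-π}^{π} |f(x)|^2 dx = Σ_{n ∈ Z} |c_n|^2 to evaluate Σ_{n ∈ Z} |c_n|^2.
Σ |c_n|^2 = π^2/3 + 64

Expand and integrate term by term over [-π, π]:
  ∫ (x)^2 dx = 1·(2π^3/3); ∫ 2·1·(-8)·x dx = 0 (odd integrand); ∫ (-8)^2 dx = 64·2π.
So (1/(2π)) ∫_{-π}^{π} (x - 8)^2 dx = 1π^2/3 + 64 = π^2/3 + 64.
Parseval ⇒ Σ |c_n|^2 = π^2/3 + 64.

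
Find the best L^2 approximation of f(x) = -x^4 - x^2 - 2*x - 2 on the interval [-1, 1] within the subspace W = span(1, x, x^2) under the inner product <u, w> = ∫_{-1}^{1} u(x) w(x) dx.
g(x) = -13*x^2/7 - 2*x - 67/35

The best approximation g ∈ W is the orthogonal projection of f onto W. Writing g = a_0 + a_1 x + a_2 x^2, the coefficients solve the normal equations G · a = b where
  G_{ij} = <φ_i, φ_j> and b_i = <f, φ_i>, with φ_0 = 1, φ_1 = x, φ_2 = x^2.
G =
  [2, 0, 2/3]
  [0, 2/3, 0]
  [2/3, 0, 2/5],
b = (-76/15, -4/3, -212/105).
Solving gives a_0 = -67/35, a_1 = -2, a_2 = -13/7, so
  g(x) = -13*x^2/7 - 2*x - 67/35.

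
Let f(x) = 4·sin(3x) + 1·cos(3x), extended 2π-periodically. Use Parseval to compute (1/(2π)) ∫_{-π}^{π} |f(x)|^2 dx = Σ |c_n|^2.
Σ |c_n|^2 = 17/2

Expand |f|^2 and use orthogonality of {sin(nx), cos(mx)} on [-π, π]:
  ∫_{-π}^{π} sin(nx)^2 dx = π, ∫ cos(mx)^2 dx = π, and cross terms integrate to 0.
So ∫_{-π}^{π} f(x)^2 dx = 4^2 · π + 1^2 · π = (16 + 1)π.
Divide by 2π: (16 + 1)/2 = 17/2.
By Parseval, this equals Σ |c_n|^2.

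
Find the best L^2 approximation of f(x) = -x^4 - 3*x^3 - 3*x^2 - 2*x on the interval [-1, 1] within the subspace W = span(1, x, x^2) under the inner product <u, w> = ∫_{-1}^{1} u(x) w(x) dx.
g(x) = -27*x^2/7 - 19*x/5 + 3/35

The best approximation g ∈ W is the orthogonal projection of f onto W. Writing g = a_0 + a_1 x + a_2 x^2, the coefficients solve the normal equations G · a = b where
  G_{ij} = <φ_i, φ_j> and b_i = <f, φ_i>, with φ_0 = 1, φ_1 = x, φ_2 = x^2.
G =
  [2, 0, 2/3]
  [0, 2/3, 0]
  [2/3, 0, 2/5],
b = (-12/5, -38/15, -52/35).
Solving gives a_0 = 3/35, a_1 = -19/5, a_2 = -27/7, so
  g(x) = -27*x^2/7 - 19*x/5 + 3/35.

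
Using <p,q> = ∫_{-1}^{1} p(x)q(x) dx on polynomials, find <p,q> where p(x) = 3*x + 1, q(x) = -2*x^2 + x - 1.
<p,q> = -4/3

Expand the product: p(x)·q(x) = -6*x^3 + x^2 - 2*x - 1.
∫_{-1}^{1} of each monomial x^k gives [2/(k+1) if k even, 0 if k odd]. Integrating term-by-term (or equivalently evaluating the antiderivative F(x) = -3*x^4/2 + x^3/3 - x^2 - x at the endpoints):
  F(1) − F(−1) = -19/6 − (-11/6) = -4/3.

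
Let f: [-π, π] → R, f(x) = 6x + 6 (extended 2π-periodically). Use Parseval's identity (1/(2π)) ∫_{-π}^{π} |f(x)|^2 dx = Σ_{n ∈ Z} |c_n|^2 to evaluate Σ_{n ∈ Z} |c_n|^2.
Σ |c_n|^2 = 12π^2 + 36

Expand and integrate term by term over [-π, π]:
  ∫ (6x)^2 dx = 36·(2π^3/3); ∫ 2·6·(6)·x dx = 0 (odd integrand); ∫ 6^2 dx = 36·2π.
So (1/(2π)) ∫_{-π}^{π} (6x + 6)^2 dx = 36π^2/3 + 36 = 12π^2 + 36.
Parseval ⇒ Σ |c_n|^2 = 12π^2 + 36.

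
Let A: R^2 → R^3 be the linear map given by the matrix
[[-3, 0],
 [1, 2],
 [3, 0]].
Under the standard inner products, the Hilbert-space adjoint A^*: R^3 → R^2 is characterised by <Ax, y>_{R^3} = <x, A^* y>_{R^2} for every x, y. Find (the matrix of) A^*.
A^* = A^T =
[[-3, 1, 3],
 [0, 2, 0]]

For real matrices with standard dot products, the defining identity <Ax, y> = <x, A^* y> gives (Ax)^T y = x^T (A^*) y, i.e. x^T A^T y = x^T (A^*) y. Since this holds for all x, y, we must have A^* = A^T. Therefore
A^* =
[[-3, 1, 3],
 [0, 2, 0]].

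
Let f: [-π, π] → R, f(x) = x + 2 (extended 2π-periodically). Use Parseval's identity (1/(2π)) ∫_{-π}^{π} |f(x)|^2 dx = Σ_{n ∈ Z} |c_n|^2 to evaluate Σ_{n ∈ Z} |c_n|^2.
Σ |c_n|^2 = π^2/3 + 4

Expand and integrate term by term over [-π, π]:
  ∫ (x)^2 dx = 1·(2π^3/3); ∫ 2·1·(2)·x dx = 0 (odd integrand); ∫ 2^2 dx = 4·2π.
So (1/(2π)) ∫_{-π}^{π} (x + 2)^2 dx = 1π^2/3 + 4 = π^2/3 + 4.
Parseval ⇒ Σ |c_n|^2 = π^2/3 + 4.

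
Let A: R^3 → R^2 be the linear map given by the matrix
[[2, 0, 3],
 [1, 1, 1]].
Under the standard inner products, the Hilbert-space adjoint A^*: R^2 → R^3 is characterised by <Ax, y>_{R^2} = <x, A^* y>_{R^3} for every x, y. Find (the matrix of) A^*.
A^* = A^T =
[[2, 1],
 [0, 1],
 [3, 1]]

For real matrices with standard dot products, the defining identity <Ax, y> = <x, A^* y> gives (Ax)^T y = x^T (A^*) y, i.e. x^T A^T y = x^T (A^*) y. Since this holds for all x, y, we must have A^* = A^T. Therefore
A^* =
[[2, 1],
 [0, 1],
 [3, 1]].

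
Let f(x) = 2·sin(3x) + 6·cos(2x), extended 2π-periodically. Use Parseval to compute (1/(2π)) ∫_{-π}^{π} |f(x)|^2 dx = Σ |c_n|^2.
Σ |c_n|^2 = 20

Expand |f|^2 and use orthogonality of {sin(nx), cos(mx)} on [-π, π]:
  ∫_{-π}^{π} sin(nx)^2 dx = π, ∫ cos(mx)^2 dx = π, and cross terms integrate to 0.
So ∫_{-π}^{π} f(x)^2 dx = 2^2 · π + 6^2 · π = (4 + 36)π.
Divide by 2π: (4 + 36)/2 = 20.
By Parseval, this equals Σ |c_n|^2.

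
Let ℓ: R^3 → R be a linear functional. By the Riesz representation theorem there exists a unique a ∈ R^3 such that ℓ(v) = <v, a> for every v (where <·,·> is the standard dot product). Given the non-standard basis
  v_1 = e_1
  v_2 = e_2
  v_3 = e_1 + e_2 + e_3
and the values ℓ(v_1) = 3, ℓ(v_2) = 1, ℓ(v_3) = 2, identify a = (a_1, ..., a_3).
a = (3, 1, -2)

Write a = (a_1, ..., a_3) in the standard basis. For each basis vector v_i, ℓ(v_i) = <v_i, a> is a linear equation in the a_j's. Collect the n equations into a matrix system V a = ℓ, where row i of V is v_i (expressed in the standard basis). Since V is invertible (lower-triangular with 1s on the diagonal, up to permutation), solve by back-substitution:
  V =
[[1, 0, 0],
 [0, 1, 0],
 [1, 1, 1]]
  V a = (3, 1, 2)
Solving gives a = (3, 1, -2).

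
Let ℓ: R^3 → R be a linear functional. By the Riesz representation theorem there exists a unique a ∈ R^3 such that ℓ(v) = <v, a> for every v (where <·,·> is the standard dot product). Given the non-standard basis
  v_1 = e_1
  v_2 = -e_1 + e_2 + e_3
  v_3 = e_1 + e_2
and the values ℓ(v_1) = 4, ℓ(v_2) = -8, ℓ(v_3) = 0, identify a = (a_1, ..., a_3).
a = (4, -4, 0)

Write a = (a_1, ..., a_3) in the standard basis. For each basis vector v_i, ℓ(v_i) = <v_i, a> is a linear equation in the a_j's. Collect the n equations into a matrix system V a = ℓ, where row i of V is v_i (expressed in the standard basis). Since V is invertible (lower-triangular with 1s on the diagonal, up to permutation), solve by back-substitution:
  V =
[[1, 0, 0],
 [-1, 1, 1],
 [1, 1, 0]]
  V a = (4, -8, 0)
Solving gives a = (4, -4, 0).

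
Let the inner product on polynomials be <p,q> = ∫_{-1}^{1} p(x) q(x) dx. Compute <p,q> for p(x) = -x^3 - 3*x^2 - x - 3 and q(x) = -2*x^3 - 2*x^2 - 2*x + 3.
<p,q> = -296/21

Expand the product: p(x)·q(x) = 2*x^6 + 8*x^5 + 10*x^4 + 11*x^3 - x^2 + 3*x - 9.
∫_{-1}^{1} of each monomial x^k gives [2/(k+1) if k even, 0 if k odd]. Integrating term-by-term (or equivalently evaluating the antiderivative F(x) = 2*x^7/7 + 4*x^6/3 + 2*x^5 + 11*x^4/4 - x^3/3 + 3*x^2/2 - 9*x at the endpoints):
  F(1) − F(−1) = -41/28 − (1061/84) = -296/21.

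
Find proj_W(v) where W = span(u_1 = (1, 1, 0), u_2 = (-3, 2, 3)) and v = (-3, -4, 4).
proj_W(v) = (-198/43, -103/43, 57/43)

Set up U = [u_1 | ... | u_2] ∈ R^(3×2). The projector onto W = col(U) is P = U (U^T U)^(-1) U^T.
Compute U^T U =
  [2, -1]
  [-1, 22],
and U^T v = (-7, 13).
Solve U^T U · c = U^T v for the coefficients: c = (-141/43, 19/43). The projection is proj_W(v) = U c.
Check: (v - proj_W(v)) · u_1 = 0  (should be 0).
Check: (v - proj_W(v)) · u_2 = 0  (should be 0).
Result: proj_W(v) = (-198/43, -103/43, 57/43).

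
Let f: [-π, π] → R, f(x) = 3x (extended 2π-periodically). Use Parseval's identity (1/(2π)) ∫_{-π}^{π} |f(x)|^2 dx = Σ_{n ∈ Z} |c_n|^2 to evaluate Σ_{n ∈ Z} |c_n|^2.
Σ |c_n|^2 = 3π^2

Expand and integrate term by term over [-π, π]:
  ∫ (3x)^2 dx = 9·(2π^3/3); ∫ 2·3·(0)·x dx = 0 (odd integrand); ∫ 0^2 dx = 0·2π.
So (1/(2π)) ∫_{-π}^{π} (3x)^2 dx = 9π^2/3 + 0 = 3π^2.
Parseval ⇒ Σ |c_n|^2 = 3π^2.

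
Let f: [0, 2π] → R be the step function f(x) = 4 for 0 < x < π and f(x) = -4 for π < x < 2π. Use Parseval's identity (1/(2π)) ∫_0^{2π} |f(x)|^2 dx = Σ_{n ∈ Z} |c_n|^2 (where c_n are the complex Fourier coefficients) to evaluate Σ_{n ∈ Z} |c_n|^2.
Σ |c_n|^2 = 16

Parseval equates the L^2 energy of f (normalised by 1/(2π)) with the ℓ^2 sum of its Fourier coefficients: (1/(2π)) ∫_0^{2π} |f|^2 = Σ |c_n|^2.
Compute the left side: (1/(2π)) [∫_0^π 4^2 dx + ∫_π^{2π} (-4)^2 dx] = (1/(2π)) · (16π + 16π) = (16 + 16)/2 = 16.
So Σ_{n ∈ Z} |c_n|^2 = 16.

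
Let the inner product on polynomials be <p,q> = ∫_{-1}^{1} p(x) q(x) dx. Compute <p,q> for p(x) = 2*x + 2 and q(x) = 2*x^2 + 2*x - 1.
<p,q> = 4/3

Expand the product: p(x)·q(x) = 4*x^3 + 8*x^2 + 2*x - 2.
∫_{-1}^{1} of each monomial x^k gives [2/(k+1) if k even, 0 if k odd]. Integrating term-by-term (or equivalently evaluating the antiderivative F(x) = x^4 + 8*x^3/3 + x^2 - 2*x at the endpoints):
  F(1) − F(−1) = 8/3 − (4/3) = 4/3.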